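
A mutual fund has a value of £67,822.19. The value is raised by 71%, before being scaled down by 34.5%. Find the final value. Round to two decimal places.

Each change multiplies by a factor: 1.71 × 0.655 = 1.12005.
£67,822.19 × 1.12005 = £75964.2439095 ≈ £75,964.24.

£75,964.24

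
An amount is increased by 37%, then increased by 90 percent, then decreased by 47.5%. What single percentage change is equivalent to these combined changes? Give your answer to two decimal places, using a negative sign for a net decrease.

The combined multiplier is 1.37 × 1.9 × 0.525 = 1.366575.
That corresponds to an increase of 36.66%.

36.66%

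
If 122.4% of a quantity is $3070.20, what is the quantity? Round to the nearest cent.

$2508.33

$3070.20 ÷ 1.224 ≈ $2508.33.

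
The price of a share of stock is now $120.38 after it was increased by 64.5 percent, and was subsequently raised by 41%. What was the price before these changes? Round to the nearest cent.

Undoing the 41% increase: $120.38 ÷ 1.41 ≈ $85.375887.
Undoing the 64.5% increase: $85.375887 ÷ 1.645 ≈ $51.90.

$51.90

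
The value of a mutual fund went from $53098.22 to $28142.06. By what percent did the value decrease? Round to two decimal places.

47.00%

Change: $28142.06 − $53098.22 = -$24956.16.
Relative to the original: -$24956.16 ÷ $53098.22 ≈ -47.00%.
So the value decreased by 47.00%.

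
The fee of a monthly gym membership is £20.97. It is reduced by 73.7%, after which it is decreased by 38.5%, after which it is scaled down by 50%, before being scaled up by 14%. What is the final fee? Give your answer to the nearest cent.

After the 73.7% decrease: £20.97 × 0.263 = £5.51511.
Apply the 38.5% decrease: £5.51511 × 0.615 = £3.39179265.
50% decrease: £3.39179265 × 0.5 = £1.695896325.
14% increase: £1.695896325 × 1.14 = £1.9333218105 ≈ £1.93.

£1.93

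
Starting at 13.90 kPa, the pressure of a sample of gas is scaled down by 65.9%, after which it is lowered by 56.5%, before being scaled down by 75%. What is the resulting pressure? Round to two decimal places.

0.52 kPa

Each change multiplies by a factor: 0.341 × 0.435 × 0.25 = 0.03708375.
13.90 × 0.03708375 = 0.515464125 ≈ 0.52.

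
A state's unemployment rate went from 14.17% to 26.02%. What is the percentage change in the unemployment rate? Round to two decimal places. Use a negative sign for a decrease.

The change is 26.02 − 14.17 = 11.85 percentage points.
Relative to the original 14.17%, that is 11.85 ÷ 14.17 ≈ 83.63%.

83.63%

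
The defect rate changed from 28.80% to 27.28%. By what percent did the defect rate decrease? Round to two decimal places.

5.28%

The change is 27.28 − 28.80 = -1.52 percentage points.
Relative to the original 28.80%, that is -1.52 ÷ 28.80 ≈ -5.28%.
So the defect rate fell by 5.28%.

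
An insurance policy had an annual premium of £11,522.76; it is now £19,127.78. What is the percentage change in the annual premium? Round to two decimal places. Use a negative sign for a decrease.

Change: £19,127.78 − £11,522.76 = £7,605.02.
Relative to the original: £7,605.02 ÷ £11,522.76 ≈ 66.00%.

66.00%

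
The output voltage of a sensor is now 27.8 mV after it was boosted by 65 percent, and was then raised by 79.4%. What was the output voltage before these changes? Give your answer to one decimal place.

9.4 mV

Undoing the 79.4% increase: 27.8 ÷ 1.794 ≈ 15.496098.
Undoing the 65% increase: 15.496098 ÷ 1.65 ≈ 9.4 mV.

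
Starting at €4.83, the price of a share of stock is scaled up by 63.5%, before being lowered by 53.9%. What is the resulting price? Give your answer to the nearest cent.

€3.64

Each change multiplies by a factor: 1.635 × 0.461 = 0.753735.
€4.83 × 0.753735 = €3.64054005 ≈ €3.64.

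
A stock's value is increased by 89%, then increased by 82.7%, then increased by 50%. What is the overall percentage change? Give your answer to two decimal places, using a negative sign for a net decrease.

417.95%

The combined multiplier is 1.89 × 1.827 × 1.5 = 5.179545.
That corresponds to an increase of 417.95%.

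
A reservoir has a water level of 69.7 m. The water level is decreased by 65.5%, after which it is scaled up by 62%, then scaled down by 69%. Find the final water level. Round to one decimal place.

12.1 m

After the 65.5% decrease: 69.7 × 0.345 = 24.0465.
Apply the 62% increase: 24.0465 × 1.62 = 38.95533.
After the 69% decrease: 38.95533 × 0.31 = 12.0761523 ≈ 12.1.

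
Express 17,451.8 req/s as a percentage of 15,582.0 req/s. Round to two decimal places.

17,451.8 req/s ÷ 15,582.0 req/s ≈ 112.00%.

112.00%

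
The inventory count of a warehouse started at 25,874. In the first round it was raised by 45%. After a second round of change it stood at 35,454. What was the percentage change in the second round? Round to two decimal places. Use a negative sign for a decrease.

After the first round: 25,874 × 1.45 = 37517.3.
Second-round multiplier: 35,454 ÷ 37517.3 ≈ 0.945004.
That is a change of -5.50%.

-5.50%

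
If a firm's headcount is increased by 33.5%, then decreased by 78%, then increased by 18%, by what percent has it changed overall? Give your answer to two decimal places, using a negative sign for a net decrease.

The combined multiplier is 1.335 × 0.22 × 1.18 = 0.346566.
That corresponds to a decrease of 65.34%.

-65.34%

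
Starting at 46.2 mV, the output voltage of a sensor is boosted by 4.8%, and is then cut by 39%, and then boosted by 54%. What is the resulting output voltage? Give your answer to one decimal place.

4.8% increase: 46.2 × 1.048 = 48.4176.
After the 39% decrease: 48.4176 × 0.61 = 29.534736.
Apply the 54% increase: 29.534736 × 1.54 = 45.48349344 ≈ 45.5.

45.5 mV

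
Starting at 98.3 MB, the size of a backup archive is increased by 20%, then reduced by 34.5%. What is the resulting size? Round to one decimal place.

Each change multiplies by a factor: 1.2 × 0.655 = 0.786.
98.3 × 0.786 = 77.2638 ≈ 77.3.

77.3 MB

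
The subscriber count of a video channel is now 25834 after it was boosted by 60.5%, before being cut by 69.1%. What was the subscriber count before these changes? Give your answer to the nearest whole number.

52090

Undoing the 69.1% decrease: 25834 ÷ 0.309 ≈ 83605.177994.
Undoing the 60.5% increase: 83605.177994 ÷ 1.605 ≈ 52090.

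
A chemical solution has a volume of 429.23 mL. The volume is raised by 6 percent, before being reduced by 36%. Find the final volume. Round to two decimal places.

Each change multiplies by a factor: 1.06 × 0.64 = 0.6784.
429.23 × 0.6784 = 291.189632 ≈ 291.19.

291.19 mL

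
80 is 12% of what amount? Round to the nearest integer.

667

80 ÷ 0.12 ≈ 667.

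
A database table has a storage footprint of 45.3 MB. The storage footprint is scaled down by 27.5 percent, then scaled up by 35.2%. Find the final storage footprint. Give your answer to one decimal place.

44.4 MB

Each change multiplies by a factor: 0.725 × 1.352 = 0.9802.
45.3 × 0.9802 = 44.40306 ≈ 44.4.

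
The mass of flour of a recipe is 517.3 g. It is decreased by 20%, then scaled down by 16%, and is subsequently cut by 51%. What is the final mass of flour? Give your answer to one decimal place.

170.3 g

20% decrease: 517.3 × 0.8 = 413.84.
16% decrease: 413.84 × 0.84 = 347.6256.
After the 51% decrease: 347.6256 × 0.49 = 170.336544 ≈ 170.3.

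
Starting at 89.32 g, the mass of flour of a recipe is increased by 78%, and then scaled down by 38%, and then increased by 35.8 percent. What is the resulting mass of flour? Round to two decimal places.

133.86 g

After the 78% increase: 89.32 × 1.78 = 158.9896.
Apply the 38% decrease: 158.9896 × 0.62 = 98.573552.
Apply the 35.8% increase: 98.573552 × 1.358 = 133.862883616 ≈ 133.86.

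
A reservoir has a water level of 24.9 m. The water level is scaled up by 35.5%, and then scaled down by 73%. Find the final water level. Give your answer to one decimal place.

9.1 m

Each change multiplies by a factor: 1.355 × 0.27 = 0.36585.
24.9 × 0.36585 = 9.109665 ≈ 9.1.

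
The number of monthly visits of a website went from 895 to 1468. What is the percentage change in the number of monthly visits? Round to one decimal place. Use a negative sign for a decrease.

64.0%

Change: 1468 − 895 = 573.
Relative to the original: 573 ÷ 895 ≈ 64.0%.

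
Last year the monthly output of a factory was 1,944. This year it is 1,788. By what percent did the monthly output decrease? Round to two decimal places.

8.02%

Change: 1,788 − 1,944 = -156.
Relative to the original: -156 ÷ 1,944 ≈ -8.02%.
So the monthly output decreased by 8.02%.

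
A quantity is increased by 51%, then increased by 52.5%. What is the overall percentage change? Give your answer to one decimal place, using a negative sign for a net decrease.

The combined multiplier is 1.51 × 1.525 = 2.30275.
That corresponds to an increase of 130.3%.

130.3%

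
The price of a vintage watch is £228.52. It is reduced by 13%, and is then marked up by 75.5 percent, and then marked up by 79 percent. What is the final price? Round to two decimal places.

Each change multiplies by a factor: 0.87 × 1.755 × 1.79 = 2.7330615.
£228.52 × 2.7330615 = £624.55921398 ≈ £624.56.

£624.56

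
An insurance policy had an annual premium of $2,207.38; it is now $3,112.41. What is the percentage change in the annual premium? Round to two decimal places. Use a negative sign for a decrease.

Change: $3,112.41 − $2,207.38 = $905.03.
Relative to the original: $905.03 ÷ $2,207.38 ≈ 41.00%.

41.00%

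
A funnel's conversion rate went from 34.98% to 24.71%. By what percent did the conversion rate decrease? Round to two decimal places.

The change is 24.71 − 34.98 = -10.27 percentage points.
Relative to the original 34.98%, that is -10.27 ÷ 34.98 ≈ -29.36%.
So the conversion rate fell by 29.36%.

29.36%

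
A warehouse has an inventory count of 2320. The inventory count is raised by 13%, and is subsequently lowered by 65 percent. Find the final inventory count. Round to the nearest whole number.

Each change multiplies by a factor: 1.13 × 0.35 = 0.3955.
2320 × 0.3955 = 917.56 ≈ 918.

918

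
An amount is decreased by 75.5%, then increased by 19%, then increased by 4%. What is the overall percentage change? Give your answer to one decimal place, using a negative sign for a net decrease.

-69.7%

A 75.5% decrease multiplies by 0.245.
Then a 19% increase: 0.245 × 1.19 = 0.29155.
Then a 4% increase: 0.29155 × 1.04 = 0.303212.
Overall factor 0.303212, i.e. -69.7%.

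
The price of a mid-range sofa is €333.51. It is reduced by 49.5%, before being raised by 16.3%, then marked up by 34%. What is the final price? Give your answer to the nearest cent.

€262.47

After the 49.5% decrease: €333.51 × 0.505 = €168.42255.
Apply the 16.3% increase: €168.42255 × 1.163 = €195.87542565.
34% increase: €195.87542565 × 1.34 = €262.473070371 ≈ €262.47.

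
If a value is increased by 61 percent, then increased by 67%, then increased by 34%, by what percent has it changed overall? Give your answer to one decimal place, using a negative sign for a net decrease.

260.3%

The combined multiplier is 1.61 × 1.67 × 1.34 = 3.602858.
That corresponds to an increase of 260.3%.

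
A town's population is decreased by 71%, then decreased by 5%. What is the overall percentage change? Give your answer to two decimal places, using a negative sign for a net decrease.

-72.45%

A 71% decrease multiplies by 0.29.
Then a 5% decrease: 0.29 × 0.95 = 0.2755.
Overall factor 0.2755, i.e. -72.45%.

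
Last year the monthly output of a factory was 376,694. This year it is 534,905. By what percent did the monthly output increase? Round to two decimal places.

Change: 534,905 − 376,694 = 158,211.
Relative to the original: 158,211 ÷ 376,694 ≈ 42.00%.
So the monthly output increased by 42.00%.

42.00%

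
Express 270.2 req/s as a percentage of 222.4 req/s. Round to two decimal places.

121.49%

270.2 req/s ÷ 222.4 req/s ≈ 121.49%.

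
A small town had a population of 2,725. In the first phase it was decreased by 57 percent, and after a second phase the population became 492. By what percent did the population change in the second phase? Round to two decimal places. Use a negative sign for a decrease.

-58.01%

After the first phase: 2,725 × 0.43 = 1171.75.
Second-phase multiplier: 492 ÷ 1171.75 ≈ 0.419885.
That is a change of -58.01%.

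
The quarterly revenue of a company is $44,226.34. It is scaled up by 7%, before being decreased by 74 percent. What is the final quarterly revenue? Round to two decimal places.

After the 7% increase: $44,226.34 × 1.07 = $47322.1838.
74% decrease: $47322.1838 × 0.26 = $12303.767788 ≈ $12,303.77.

$12,303.77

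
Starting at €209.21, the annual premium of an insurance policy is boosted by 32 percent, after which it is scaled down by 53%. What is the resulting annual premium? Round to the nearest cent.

After the 32% increase: €209.21 × 1.32 = €276.1572.
After the 53% decrease: €276.1572 × 0.47 = €129.793884 ≈ €129.79.

€129.79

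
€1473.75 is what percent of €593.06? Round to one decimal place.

€1473.75 ÷ €593.06 ≈ 248.5%.

248.5%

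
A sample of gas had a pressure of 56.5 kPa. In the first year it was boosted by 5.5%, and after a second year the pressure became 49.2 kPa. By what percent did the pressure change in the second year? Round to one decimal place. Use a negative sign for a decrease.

After the first year: 56.5 × 1.055 = 59.6075.
Second-year multiplier: 49.2 ÷ 59.6075 ≈ 0.8254.
That is a change of -17.5%.

-17.5%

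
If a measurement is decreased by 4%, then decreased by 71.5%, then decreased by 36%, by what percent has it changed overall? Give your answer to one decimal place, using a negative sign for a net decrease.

The combined multiplier is 0.96 × 0.285 × 0.64 = 0.175104.
That corresponds to a decrease of 82.5%.

-82.5%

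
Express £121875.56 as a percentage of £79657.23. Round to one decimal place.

£121875.56 ÷ £79657.23 ≈ 153.0%.

153.0%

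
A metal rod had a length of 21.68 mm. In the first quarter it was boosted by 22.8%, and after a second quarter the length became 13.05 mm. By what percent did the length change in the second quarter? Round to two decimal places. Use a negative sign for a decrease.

After the first quarter: 21.68 × 1.228 = 26.62304.
Second-quarter multiplier: 13.05 ÷ 26.62304 ≈ 0.490177.
That is a change of -50.98%.

-50.98%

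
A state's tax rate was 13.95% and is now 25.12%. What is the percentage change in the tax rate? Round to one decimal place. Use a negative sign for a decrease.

80.1%

The change is 25.12 − 13.95 = 11.17 percentage points.
Relative to the original 13.95%, that is 11.17 ÷ 13.95 ≈ 80.1%.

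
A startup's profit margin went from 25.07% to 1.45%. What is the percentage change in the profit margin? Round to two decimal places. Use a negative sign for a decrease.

-94.22%

The change is 1.45 − 25.07 = -23.62 percentage points.
Relative to the original 25.07%, that is -23.62 ÷ 25.07 ≈ -94.22%.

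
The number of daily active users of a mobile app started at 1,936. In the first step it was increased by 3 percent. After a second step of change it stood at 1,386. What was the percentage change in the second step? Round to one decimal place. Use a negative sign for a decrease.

After the first step: 1,936 × 1.03 = 1994.08.
Second-step multiplier: 1,386 ÷ 1994.08 ≈ 0.69506.
That is a change of -30.5%.

-30.5%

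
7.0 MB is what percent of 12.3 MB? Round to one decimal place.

56.9%

7.0 MB ÷ 12.3 MB ≈ 56.9%.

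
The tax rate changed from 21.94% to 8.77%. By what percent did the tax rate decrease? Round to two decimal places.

The change is 8.77 − 21.94 = -13.17 percentage points.
Relative to the original 21.94%, that is -13.17 ÷ 21.94 ≈ -60.03%.
So the tax rate fell by 60.03%.

60.03%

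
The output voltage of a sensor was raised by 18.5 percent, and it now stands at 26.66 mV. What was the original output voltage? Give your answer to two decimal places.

22.50 mV

The overall multiplier applied was 1.185.
So the original output voltage was 26.66 ÷ 1.185 ≈ 22.50 mV.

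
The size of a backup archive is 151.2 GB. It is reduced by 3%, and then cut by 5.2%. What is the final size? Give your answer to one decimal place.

139.0 GB

Each change multiplies by a factor: 0.97 × 0.948 = 0.91956.
151.2 × 0.91956 = 139.037472 ≈ 139.0.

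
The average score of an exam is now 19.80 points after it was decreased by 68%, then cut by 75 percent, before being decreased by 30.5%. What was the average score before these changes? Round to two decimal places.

Undoing the 30.5% decrease: 19.80 ÷ 0.695 ≈ 28.489209.
Undoing the 75% decrease: 28.489209 ÷ 0.25 = 113.956836.
Undoing the 68% decrease: 113.956836 ÷ 0.32 ≈ 356.12 points.

356.12 points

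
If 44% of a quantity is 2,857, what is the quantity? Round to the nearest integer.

6,493

2,857 ÷ 0.44 ≈ 6,493.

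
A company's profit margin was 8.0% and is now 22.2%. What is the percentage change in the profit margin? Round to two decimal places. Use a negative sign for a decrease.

177.50%

The change is 22.2 − 8.0 = 14.2 percentage points.
Relative to the original 8.0%, that is 14.2 ÷ 8.0 = 177.50%.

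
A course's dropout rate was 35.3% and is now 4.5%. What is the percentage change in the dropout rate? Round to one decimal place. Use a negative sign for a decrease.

-87.3%

The change is 4.5 − 35.3 = -30.8 percentage points.
Relative to the original 35.3%, that is -30.8 ÷ 35.3 ≈ -87.3%.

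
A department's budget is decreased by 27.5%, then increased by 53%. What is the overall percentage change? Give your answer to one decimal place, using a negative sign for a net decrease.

10.9%

A 27.5% decrease multiplies by 0.725.
Then a 53% increase: 0.725 × 1.53 = 1.10925.
Overall factor 1.10925, i.e. 10.9%.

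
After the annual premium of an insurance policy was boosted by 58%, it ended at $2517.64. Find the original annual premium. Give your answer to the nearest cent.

The overall multiplier applied was 1.58.
So the original annual premium was $2517.64 ÷ 1.58 ≈ $1593.44.

$1593.44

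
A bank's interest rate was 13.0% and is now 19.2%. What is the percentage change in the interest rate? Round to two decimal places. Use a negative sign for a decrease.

The change is 19.2 − 13.0 = 6.2 percentage points.
Relative to the original 13.0%, that is 6.2 ÷ 13.0 ≈ 47.69%.

47.69%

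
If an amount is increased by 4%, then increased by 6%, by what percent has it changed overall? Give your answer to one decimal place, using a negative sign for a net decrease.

The combined multiplier is 1.04 × 1.06 = 1.1024.
That corresponds to an increase of 10.2%.

10.2%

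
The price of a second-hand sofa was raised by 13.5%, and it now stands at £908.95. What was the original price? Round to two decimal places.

£800.84

The overall multiplier applied was 1.135.
So the original price was £908.95 ÷ 1.135 ≈ £800.84.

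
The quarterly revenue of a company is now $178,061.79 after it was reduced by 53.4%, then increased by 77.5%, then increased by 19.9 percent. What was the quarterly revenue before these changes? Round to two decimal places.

The overall multiplier applied was 0.466 × 1.775 × 1.199 = 0.99175285.
So the original quarterly revenue was $178,061.79 ÷ 0.99175285 ≈ $179,542.50.

$179,542.50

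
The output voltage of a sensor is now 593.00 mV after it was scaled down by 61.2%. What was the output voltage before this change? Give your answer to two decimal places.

The overall multiplier applied was 0.388.
So the original output voltage was 593.00 ÷ 0.388 ≈ 1528.35 mV.

1528.35 mV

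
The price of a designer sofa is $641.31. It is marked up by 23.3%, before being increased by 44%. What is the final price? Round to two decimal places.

$1138.66

Apply the 23.3% increase: $641.31 × 1.233 = $790.73523.
44% increase: $790.73523 × 1.44 = $1138.6587312 ≈ $1138.66.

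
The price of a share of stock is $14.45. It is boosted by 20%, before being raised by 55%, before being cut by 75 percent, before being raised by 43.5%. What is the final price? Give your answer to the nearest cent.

20% increase: $14.45 × 1.2 = $17.34.
55% increase: $17.34 × 1.55 = $26.877.
Apply the 75% decrease: $26.877 × 0.25 = $6.71925.
43.5% increase: $6.71925 × 1.435 = $9.64212375 ≈ $9.64.

$9.64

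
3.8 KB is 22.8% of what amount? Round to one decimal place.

3.8 KB ÷ 0.228 ≈ 16.7 KB.

16.7 KB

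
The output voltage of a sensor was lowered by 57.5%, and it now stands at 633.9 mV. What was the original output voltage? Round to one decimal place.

1491.5 mV

The overall multiplier applied was 0.425.
So the original output voltage was 633.9 ÷ 0.425 ≈ 1491.5 mV.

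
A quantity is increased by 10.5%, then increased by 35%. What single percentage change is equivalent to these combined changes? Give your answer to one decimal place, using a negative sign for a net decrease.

49.2%

The combined multiplier is 1.105 × 1.35 = 1.49175.
That corresponds to an increase of 49.2%.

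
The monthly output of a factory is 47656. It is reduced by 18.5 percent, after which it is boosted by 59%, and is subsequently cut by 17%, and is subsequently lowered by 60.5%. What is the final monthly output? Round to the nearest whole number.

Apply the 18.5% decrease: 47656 × 0.815 = 38839.64.
Apply the 59% increase: 38839.64 × 1.59 = 61755.0276.
17% decrease: 61755.0276 × 0.83 = 51256.672908.
After the 60.5% decrease: 51256.672908 × 0.395 = 20246.38579866 ≈ 20246.

20246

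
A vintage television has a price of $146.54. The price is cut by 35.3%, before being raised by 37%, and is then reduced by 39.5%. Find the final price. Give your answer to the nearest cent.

Each change multiplies by a factor: 0.647 × 1.37 × 0.605 = 0.53626595.
$146.54 × 0.53626595 = $78.584412313 ≈ $78.58.

$78.58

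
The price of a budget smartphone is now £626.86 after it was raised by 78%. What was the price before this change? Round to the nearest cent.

£352.17

The overall multiplier applied was 1.78.
So the original price was £626.86 ÷ 1.78 ≈ £352.17.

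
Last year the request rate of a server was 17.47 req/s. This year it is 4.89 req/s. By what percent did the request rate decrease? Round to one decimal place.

Change: 4.89 − 17.47 = -12.58.
Relative to the original: -12.58 ÷ 17.47 ≈ -72.0%.
So the request rate decreased by 72.0%.

72.0%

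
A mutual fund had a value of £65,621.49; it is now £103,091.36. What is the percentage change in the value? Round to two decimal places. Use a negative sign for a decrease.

57.10%

Change: £103,091.36 − £65,621.49 = £37,469.87.
Relative to the original: £37,469.87 ÷ £65,621.49 ≈ 57.10%.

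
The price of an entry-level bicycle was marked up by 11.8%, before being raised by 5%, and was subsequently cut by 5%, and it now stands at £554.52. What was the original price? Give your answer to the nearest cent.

The overall multiplier applied was 1.118 × 1.05 × 0.95 = 1.115205.
So the original price was £554.52 ÷ 1.115205 ≈ £497.24.

£497.24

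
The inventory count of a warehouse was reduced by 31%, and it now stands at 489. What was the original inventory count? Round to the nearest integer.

709

The overall multiplier applied was 0.69.
So the original inventory count was 489 ÷ 0.69 ≈ 709.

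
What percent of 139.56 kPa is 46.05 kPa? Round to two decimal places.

33.00%

46.05 kPa ÷ 139.56 kPa ≈ 33.00%.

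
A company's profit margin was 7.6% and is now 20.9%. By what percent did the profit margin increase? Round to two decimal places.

The change is 20.9 − 7.6 = 13.3 percentage points.
Relative to the original 7.6%, that is 13.3 ÷ 7.6 = 175.00%.
So the profit margin rose by 175.00%.

175.00%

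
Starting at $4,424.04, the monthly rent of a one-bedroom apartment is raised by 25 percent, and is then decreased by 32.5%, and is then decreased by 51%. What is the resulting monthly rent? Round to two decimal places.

$1,829.06

Apply the 25% increase: $4,424.04 × 1.25 = $5530.05.
Apply the 32.5% decrease: $5530.05 × 0.675 = $3732.78375.
After the 51% decrease: $3732.78375 × 0.49 = $1829.0640375 ≈ $1,829.06.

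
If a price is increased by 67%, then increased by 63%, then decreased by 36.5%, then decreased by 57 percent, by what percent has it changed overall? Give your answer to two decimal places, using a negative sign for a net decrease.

A 67% increase multiplies by 1.67.
Then a 63% increase: 1.67 × 1.63 = 2.7221.
Then a 36.5% decrease: 2.7221 × 0.635 = 1.7285335.
Then a 57% decrease: 1.7285335 × 0.43 = 0.743269405.
Overall factor 0.743269405, i.e. -25.67%.

-25.67%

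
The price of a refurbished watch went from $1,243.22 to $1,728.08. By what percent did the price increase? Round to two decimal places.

Change: $1,728.08 − $1,243.22 = $484.86.
Relative to the original: $484.86 ÷ $1,243.22 ≈ 39.00%.
So the price increased by 39.00%.

39.00%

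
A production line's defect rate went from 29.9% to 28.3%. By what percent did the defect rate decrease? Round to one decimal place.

5.4%

The change is 28.3 − 29.9 = -1.6 percentage points.
Relative to the original 29.9%, that is -1.6 ÷ 29.9 ≈ -5.4%.
So the defect rate fell by 5.4%.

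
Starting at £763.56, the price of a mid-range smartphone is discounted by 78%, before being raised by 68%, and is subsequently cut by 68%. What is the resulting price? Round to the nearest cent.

£90.31

Each change multiplies by a factor: 0.22 × 1.68 × 0.32 = 0.118272.
£763.56 × 0.118272 = £90.30776832 ≈ £90.31.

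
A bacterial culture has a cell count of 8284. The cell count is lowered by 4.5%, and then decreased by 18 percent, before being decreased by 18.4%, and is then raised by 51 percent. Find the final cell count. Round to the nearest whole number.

7993

After the 4.5% decrease: 8284 × 0.955 = 7911.22.
Apply the 18% decrease: 7911.22 × 0.82 = 6487.2004.
After the 18.4% decrease: 6487.2004 × 0.816 = 5293.5555264.
Apply the 51% increase: 5293.5555264 × 1.51 = 7993.268844864 ≈ 7993.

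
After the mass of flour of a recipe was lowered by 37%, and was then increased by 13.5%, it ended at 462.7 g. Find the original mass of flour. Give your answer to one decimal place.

The overall multiplier applied was 0.63 × 1.135 = 0.71505.
So the original mass of flour was 462.7 ÷ 0.71505 ≈ 647.1 g.

647.1 g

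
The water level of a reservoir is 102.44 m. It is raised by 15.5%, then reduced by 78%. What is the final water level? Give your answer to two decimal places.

After the 15.5% increase: 102.44 × 1.155 = 118.3182.
78% decrease: 118.3182 × 0.22 = 26.030004 ≈ 26.03.

26.03 m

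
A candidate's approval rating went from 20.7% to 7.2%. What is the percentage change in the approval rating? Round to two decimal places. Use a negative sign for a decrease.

The change is 7.2 − 20.7 = -13.5 percentage points.
Relative to the original 20.7%, that is -13.5 ÷ 20.7 ≈ -65.22%.

-65.22%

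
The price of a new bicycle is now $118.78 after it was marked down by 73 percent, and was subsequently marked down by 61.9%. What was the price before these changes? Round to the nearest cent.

$1154.66

Undoing the 61.9% decrease: $118.78 ÷ 0.381 ≈ $311.75853.
Undoing the 73% decrease: $311.75853 ÷ 0.27 ≈ $1154.66.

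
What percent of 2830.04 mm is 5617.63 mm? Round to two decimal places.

198.50%

5617.63 mm ÷ 2830.04 mm ≈ 198.50%.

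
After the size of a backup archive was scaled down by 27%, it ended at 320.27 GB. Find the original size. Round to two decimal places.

The overall multiplier applied was 0.73.
So the original size was 320.27 ÷ 0.73 ≈ 438.73 GB.

438.73 GB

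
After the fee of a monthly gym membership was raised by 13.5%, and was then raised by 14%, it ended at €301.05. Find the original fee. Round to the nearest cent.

€232.67

Undoing the 14% increase: €301.05 ÷ 1.14 ≈ €264.078947.
Undoing the 13.5% increase: €264.078947 ÷ 1.135 ≈ €232.67.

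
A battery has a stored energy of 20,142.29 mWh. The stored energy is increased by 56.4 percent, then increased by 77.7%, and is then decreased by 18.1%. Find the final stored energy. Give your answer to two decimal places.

Each change multiplies by a factor: 1.564 × 1.777 × 0.819 = 2.276187732.
20,142.29 × 2.276187732 = 45847.63339238628 ≈ 45,847.63.

45,847.63 mWh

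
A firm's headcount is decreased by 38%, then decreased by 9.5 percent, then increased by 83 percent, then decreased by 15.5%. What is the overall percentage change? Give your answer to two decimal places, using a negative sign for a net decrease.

-13.23%

The combined multiplier is 0.62 × 0.905 × 1.83 × 0.845 = 0.867656985.
That corresponds to a decrease of 13.23%.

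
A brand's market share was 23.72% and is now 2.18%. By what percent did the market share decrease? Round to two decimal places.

90.81%

The change is 2.18 − 23.72 = -21.54 percentage points.
Relative to the original 23.72%, that is -21.54 ÷ 23.72 ≈ -90.81%.
So the market share fell by 90.81%.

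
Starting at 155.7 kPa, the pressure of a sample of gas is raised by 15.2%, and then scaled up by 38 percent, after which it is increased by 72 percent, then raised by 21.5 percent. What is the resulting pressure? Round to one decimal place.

Each change multiplies by a factor: 1.152 × 1.38 × 1.72 × 1.215 = 3.322280448.
155.7 × 3.322280448 = 517.2790657536 ≈ 517.3.

517.3 kPa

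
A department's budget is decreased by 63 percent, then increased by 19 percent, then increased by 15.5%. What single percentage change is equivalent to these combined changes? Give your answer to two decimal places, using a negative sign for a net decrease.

A 63% decrease multiplies by 0.37.
Then a 19% increase: 0.37 × 1.19 = 0.4403.
Then a 15.5% increase: 0.4403 × 1.155 = 0.5085465.
Overall factor 0.5085465, i.e. -49.15%.

-49.15%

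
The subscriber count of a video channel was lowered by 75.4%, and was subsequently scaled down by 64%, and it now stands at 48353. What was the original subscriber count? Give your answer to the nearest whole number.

The overall multiplier applied was 0.246 × 0.36 = 0.08856.
So the original subscriber count was 48353 ÷ 0.08856 ≈ 545991.

545991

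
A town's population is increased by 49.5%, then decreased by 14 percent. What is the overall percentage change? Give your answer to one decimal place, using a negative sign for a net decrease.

A 49.5% increase multiplies by 1.495.
Then a 14% decrease: 1.495 × 0.86 = 1.2857.
Overall factor 1.2857, i.e. 28.6%.

28.6%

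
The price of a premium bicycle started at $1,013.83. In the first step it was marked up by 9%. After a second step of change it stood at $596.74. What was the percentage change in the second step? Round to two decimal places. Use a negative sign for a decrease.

After the first step: $1,013.83 × 1.09 = $1105.0747.
Second-step multiplier: $596.74 ÷ $1105.0747 ≈ 0.54.
That is a change of -46.00%.

-46.00%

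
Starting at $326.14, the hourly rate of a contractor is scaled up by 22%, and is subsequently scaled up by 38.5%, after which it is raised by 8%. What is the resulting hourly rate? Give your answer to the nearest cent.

After the 22% increase: $326.14 × 1.22 = $397.8908.
Apply the 38.5% increase: $397.8908 × 1.385 = $551.078758.
Apply the 8% increase: $551.078758 × 1.08 = $595.16505864 ≈ $595.17.

$595.17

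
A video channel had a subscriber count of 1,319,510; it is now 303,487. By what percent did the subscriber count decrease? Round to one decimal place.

77.0%

Change: 303,487 − 1,319,510 = -1,016,023.
Relative to the original: -1,016,023 ÷ 1,319,510 ≈ -77.0%.
So the subscriber count decreased by 77.0%.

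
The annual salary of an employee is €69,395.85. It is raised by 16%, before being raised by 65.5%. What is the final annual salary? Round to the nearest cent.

€133,226.15

After the 16% increase: €69,395.85 × 1.16 = €80499.186.
After the 65.5% increase: €80499.186 × 1.655 = €133226.15283 ≈ €133,226.15.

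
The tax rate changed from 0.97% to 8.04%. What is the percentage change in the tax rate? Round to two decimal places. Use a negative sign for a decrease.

The change is 8.04 − 0.97 = 7.07 percentage points.
Relative to the original 0.97%, that is 7.07 ÷ 0.97 ≈ 728.87%.

728.87%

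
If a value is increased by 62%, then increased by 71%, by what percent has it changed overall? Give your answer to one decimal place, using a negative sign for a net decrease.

A 62% increase multiplies by 1.62.
Then a 71% increase: 1.62 × 1.71 = 2.7702.
Overall factor 2.7702, i.e. 177.0%.

177.0%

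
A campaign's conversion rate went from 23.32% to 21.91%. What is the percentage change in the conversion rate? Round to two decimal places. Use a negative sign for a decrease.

The change is 21.91 − 23.32 = -1.41 percentage points.
Relative to the original 23.32%, that is -1.41 ÷ 23.32 ≈ -6.05%.

-6.05%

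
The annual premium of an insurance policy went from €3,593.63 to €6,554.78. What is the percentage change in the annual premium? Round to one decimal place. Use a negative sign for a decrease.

82.4%

Change: €6,554.78 − €3,593.63 = €2,961.15.
Relative to the original: €2,961.15 ÷ €3,593.63 ≈ 82.4%.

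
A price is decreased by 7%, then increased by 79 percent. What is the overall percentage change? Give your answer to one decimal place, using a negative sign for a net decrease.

A 7% decrease multiplies by 0.93.
Then a 79% increase: 0.93 × 1.79 = 1.6647.
Overall factor 1.6647, i.e. 66.5%.

66.5%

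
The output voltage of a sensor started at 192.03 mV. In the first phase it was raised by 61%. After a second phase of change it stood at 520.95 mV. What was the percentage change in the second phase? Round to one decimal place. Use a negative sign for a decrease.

68.5%

After the first phase: 192.03 × 1.61 = 309.1683.
Second-phase multiplier: 520.95 ÷ 309.1683 ≈ 1.685.
That is a change of 68.5%.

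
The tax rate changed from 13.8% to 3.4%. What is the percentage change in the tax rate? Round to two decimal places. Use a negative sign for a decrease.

-75.36%

The change is 3.4 − 13.8 = -10.4 percentage points.
Relative to the original 13.8%, that is -10.4 ÷ 13.8 ≈ -75.36%.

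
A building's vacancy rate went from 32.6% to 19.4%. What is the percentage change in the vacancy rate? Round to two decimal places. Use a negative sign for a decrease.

The change is 19.4 − 32.6 = -13.2 percentage points.
Relative to the original 32.6%, that is -13.2 ÷ 32.6 ≈ -40.49%.

-40.49%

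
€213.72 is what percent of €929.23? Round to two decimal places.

€213.72 ÷ €929.23 ≈ 23.00%.

23.00%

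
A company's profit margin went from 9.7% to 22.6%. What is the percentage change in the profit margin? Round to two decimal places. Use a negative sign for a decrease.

132.99%

The change is 22.6 − 9.7 = 12.9 percentage points.
Relative to the original 9.7%, that is 12.9 ÷ 9.7 ≈ 132.99%.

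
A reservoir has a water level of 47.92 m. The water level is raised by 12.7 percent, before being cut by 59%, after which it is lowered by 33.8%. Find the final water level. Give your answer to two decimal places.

12.7% increase: 47.92 × 1.127 = 54.00584.
59% decrease: 54.00584 × 0.41 = 22.1423944.
After the 33.8% decrease: 22.1423944 × 0.662 = 14.6582650928 ≈ 14.66.

14.66 m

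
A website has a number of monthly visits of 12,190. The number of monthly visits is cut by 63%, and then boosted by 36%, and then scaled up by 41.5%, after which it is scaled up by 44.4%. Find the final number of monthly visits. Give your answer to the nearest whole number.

63% decrease: 12,190 × 0.37 = 4510.3.
Apply the 36% increase: 4510.3 × 1.36 = 6134.008.
41.5% increase: 6134.008 × 1.415 = 8679.62132.
44.4% increase: 8679.62132 × 1.444 = 12533.37318608 ≈ 12,533.

12,533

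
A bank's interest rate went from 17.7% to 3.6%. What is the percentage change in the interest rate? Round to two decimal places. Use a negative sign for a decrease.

The change is 3.6 − 17.7 = -14.1 percentage points.
Relative to the original 17.7%, that is -14.1 ÷ 17.7 ≈ -79.66%.

-79.66%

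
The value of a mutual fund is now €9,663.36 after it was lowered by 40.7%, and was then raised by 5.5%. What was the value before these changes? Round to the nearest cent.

The overall multiplier applied was 0.593 × 1.055 = 0.625615.
So the original value was €9,663.36 ÷ 0.625615 ≈ €15,446.18.

€15,446.18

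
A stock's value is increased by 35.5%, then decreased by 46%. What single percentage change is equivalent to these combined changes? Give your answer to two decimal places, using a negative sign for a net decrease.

-26.83%

The combined multiplier is 1.355 × 0.54 = 0.7317.
That corresponds to a decrease of 26.83%.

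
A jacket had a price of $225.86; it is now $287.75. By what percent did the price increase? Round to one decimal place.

27.4%

Change: $287.75 − $225.86 = $61.89.
Relative to the original: $61.89 ÷ $225.86 ≈ 27.4%.
So the price increased by 27.4%.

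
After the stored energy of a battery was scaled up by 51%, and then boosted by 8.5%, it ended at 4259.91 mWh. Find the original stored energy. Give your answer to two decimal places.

The overall multiplier applied was 1.51 × 1.085 = 1.63835.
So the original stored energy was 4259.91 ÷ 1.63835 ≈ 2600.12 mWh.

2600.12 mWh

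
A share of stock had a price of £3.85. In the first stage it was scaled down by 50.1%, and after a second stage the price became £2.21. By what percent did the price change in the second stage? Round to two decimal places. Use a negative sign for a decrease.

15.04%

After the first stage: £3.85 × 0.499 = £1.92115.
Second-stage multiplier: £2.21 ÷ £1.92115 ≈ 1.150353.
That is a change of 15.04%.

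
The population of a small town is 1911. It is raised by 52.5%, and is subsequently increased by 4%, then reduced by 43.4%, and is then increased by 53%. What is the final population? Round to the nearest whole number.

Apply the 52.5% increase: 1911 × 1.525 = 2914.275.
4% increase: 2914.275 × 1.04 = 3030.846.
After the 43.4% decrease: 3030.846 × 0.566 = 1715.458836.
53% increase: 1715.458836 × 1.53 = 2624.65201908 ≈ 2625.

2625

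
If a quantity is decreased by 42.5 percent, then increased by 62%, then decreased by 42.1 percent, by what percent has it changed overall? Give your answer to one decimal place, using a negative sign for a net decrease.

-46.1%

The combined multiplier is 0.575 × 1.62 × 0.579 = 0.5393385.
That corresponds to a decrease of 46.1%.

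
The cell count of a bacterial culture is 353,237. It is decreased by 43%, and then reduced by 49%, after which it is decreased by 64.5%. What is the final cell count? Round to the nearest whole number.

36,454

After the 43% decrease: 353,237 × 0.57 = 201345.09.
Apply the 49% decrease: 201345.09 × 0.51 = 102685.9959.
After the 64.5% decrease: 102685.9959 × 0.355 = 36453.5285445 ≈ 36,454.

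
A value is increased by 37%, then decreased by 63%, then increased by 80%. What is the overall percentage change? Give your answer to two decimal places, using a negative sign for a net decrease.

A 37% increase multiplies by 1.37.
Then a 63% decrease: 1.37 × 0.37 = 0.5069.
Then an 80% increase: 0.5069 × 1.8 = 0.91242.
Overall factor 0.91242, i.e. -8.76%.

-8.76%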